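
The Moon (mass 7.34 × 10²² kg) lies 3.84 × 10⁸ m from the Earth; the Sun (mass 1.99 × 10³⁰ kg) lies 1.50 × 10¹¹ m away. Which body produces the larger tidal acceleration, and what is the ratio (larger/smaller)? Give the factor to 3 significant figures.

Tidal stretch scales as M/d³; compute that for each body.
The Moon: (7.34 × 10²²) / (3.84 × 10⁸)³ = 1.296 × 10⁻³
The Sun: (1.99 × 10³⁰) / (1.50 × 10¹¹)³ = 5.896 × 10⁻⁴
Ratio (larger/smaller) = 2.20

The Moon, by a factor of ≈ 2.20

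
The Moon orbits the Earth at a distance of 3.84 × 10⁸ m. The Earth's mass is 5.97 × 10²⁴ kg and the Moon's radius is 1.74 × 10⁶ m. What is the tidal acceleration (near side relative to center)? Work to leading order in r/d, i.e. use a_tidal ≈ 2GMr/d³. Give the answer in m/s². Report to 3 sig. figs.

2.45 × 10⁻⁵ m/s²

Δg = 2GMr/d³
   = 2 × (6.674 × 10⁻¹¹) × (5.97 × 10²⁴) × (1.74 × 10⁶) / (3.84 × 10⁸)³
   = 2.45 × 10⁻⁵ m/s²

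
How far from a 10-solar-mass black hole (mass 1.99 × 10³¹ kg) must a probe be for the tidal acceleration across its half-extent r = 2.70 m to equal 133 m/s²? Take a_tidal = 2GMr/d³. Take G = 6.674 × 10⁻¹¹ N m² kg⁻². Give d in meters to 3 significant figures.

2GMr/d³ = a_tidal  ⇒  d = (2GMr / a_tidal)^(1/3)
d = (2 × 6.674×10⁻¹¹ × (1.99 × 10³¹) × (2.70) / (133))^(1/3)
  = 3.78 × 10⁶ m

3.78 × 10⁶ m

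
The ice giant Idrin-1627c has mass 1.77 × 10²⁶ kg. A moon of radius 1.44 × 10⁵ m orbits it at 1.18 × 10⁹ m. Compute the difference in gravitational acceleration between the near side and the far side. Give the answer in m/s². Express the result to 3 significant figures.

a_tidal = 4GMr/d³
        = 4 × (6.674 × 10⁻¹¹) × (1.77 × 10²⁶) × (1.44 × 10⁵) / (1.18 × 10⁹)³
        = 4.14 × 10⁻⁶ m/s²

4.14 × 10⁻⁶ m/s²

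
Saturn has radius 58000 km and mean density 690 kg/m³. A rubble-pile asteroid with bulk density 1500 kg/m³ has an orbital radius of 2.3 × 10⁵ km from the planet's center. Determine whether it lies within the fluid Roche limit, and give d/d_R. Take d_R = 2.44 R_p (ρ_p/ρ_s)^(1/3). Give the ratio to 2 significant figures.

outside; d/d_R ≈ 2.1

d_R = 2.44 × (58000 km) × (690/1500)^(1/3) = 1.092 × 10⁵ km
d/d_R = (2.3 × 10⁵) / (1.092 × 10⁵) = 2.1
Since d/d_R > 1, the body is outside the Roche limit.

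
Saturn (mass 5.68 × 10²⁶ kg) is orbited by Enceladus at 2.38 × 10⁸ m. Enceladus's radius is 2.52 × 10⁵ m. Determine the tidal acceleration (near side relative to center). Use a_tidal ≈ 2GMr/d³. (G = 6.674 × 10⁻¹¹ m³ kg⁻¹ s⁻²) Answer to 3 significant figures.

Δg = 2GMr/d³
   = 2 × (6.674 × 10⁻¹¹) × (5.68 × 10²⁶) × (2.52 × 10⁵) / (2.38 × 10⁸)³
   = 1.42 × 10⁻³ m/s²

1.42 × 10⁻³ m/s²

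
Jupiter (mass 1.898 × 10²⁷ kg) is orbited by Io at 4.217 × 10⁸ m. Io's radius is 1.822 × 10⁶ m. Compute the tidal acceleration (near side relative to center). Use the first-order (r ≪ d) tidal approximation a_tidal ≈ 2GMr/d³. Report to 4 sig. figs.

6.155 × 10⁻³ m/s²

The tidal stretch is the gradient of GM/d² times the body's extent r, hence the 1/d³ dependence.
Δg = 2GMr/d³
   = 2 × (6.674 × 10⁻¹¹) × (1.898 × 10²⁷) × (1.822 × 10⁶) / (4.217 × 10⁸)³
   = 6.155 × 10⁻³ m/s²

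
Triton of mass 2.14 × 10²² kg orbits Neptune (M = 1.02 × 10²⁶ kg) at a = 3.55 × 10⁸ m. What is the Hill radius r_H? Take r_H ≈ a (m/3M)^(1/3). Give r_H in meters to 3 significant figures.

r_H ≈ a (m/3M)^(1/3)
    = (3.55 × 10⁸) × (2.14 × 10²² / (3 × 1.02 × 10²⁶))^(1/3)
    = 1.46 × 10⁷ m

1.46 × 10⁷ m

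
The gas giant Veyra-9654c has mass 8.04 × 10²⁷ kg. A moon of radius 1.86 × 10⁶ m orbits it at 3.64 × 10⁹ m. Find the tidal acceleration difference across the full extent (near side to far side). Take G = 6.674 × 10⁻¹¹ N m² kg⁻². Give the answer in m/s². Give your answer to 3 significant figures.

8.28 × 10⁻⁵ m/s²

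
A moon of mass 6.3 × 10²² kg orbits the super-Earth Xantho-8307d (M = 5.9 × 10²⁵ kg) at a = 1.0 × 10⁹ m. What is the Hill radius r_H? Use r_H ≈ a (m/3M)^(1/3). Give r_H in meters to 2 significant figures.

r_H ≈ a (m/3M)^(1/3)
    = (1.0 × 10⁹) × (6.3 × 10²² / (3 × 5.9 × 10²⁵))^(1/3)
    = 7.1 × 10⁷ m

7.1 × 10⁷ m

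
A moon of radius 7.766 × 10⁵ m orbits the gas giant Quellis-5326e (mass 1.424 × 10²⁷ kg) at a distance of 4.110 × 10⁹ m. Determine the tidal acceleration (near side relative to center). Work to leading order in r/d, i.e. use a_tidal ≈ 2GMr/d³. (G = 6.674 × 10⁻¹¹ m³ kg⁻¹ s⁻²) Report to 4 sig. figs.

a_tidal = 2GMr/d³
        = 2 × (6.674 × 10⁻¹¹) × (1.424 × 10²⁷) × (7.766 × 10⁵) / (4.110 × 10⁹)³
        = 2.126 × 10⁻⁶ m/s²

2.126 × 10⁻⁶ m/s²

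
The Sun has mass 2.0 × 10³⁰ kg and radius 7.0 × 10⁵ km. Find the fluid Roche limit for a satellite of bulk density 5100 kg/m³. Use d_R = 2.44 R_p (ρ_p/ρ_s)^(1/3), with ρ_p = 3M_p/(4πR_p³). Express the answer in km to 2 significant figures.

ρ_p = 3M_p/(4πR_p³) = 3 × (2.0 × 10³⁰) / (4π × (7.0 × 10⁸ m)³) = 1400 kg/m³
d_R = 2.44 × 7.0 × 10⁵ km × (1400/5100)^(1/3)
    = 1.1 × 10⁶ km

1.1 × 10⁶ km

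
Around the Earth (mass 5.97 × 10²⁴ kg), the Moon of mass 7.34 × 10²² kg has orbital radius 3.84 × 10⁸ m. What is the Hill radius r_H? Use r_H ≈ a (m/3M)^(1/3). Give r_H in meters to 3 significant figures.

6.15 × 10⁷ m

r_H ≈ a (m/3M)^(1/3)
    = (3.84 × 10⁸) × (7.34 × 10²² / (3 × 5.97 × 10²⁴))^(1/3)
    = 6.15 × 10⁷ m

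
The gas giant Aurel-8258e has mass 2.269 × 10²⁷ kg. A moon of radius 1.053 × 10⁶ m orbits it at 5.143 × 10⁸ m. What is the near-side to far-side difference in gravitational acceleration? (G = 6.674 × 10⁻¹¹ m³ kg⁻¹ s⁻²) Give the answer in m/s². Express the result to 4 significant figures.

Δa = 4GMr/d³
   = 4 × (6.674 × 10⁻¹¹) × (2.269 × 10²⁷) × (1.053 × 10⁶) / (5.143 × 10⁸)³
   = 4.689 × 10⁻³ m/s²

4.689 × 10⁻³ m/s²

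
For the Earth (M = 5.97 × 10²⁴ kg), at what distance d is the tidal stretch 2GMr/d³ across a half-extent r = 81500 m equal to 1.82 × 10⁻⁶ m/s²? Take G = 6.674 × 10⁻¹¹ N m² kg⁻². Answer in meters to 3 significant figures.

3.29 × 10⁸ m

2GMr/d³ = a_tidal  ⇒  d = (2GMr / a_tidal)^(1/3)
d = (2 × 6.674×10⁻¹¹ × (5.97 × 10²⁴) × (81500) / (1.82 × 10⁻⁶))^(1/3)
  = 3.29 × 10⁸ m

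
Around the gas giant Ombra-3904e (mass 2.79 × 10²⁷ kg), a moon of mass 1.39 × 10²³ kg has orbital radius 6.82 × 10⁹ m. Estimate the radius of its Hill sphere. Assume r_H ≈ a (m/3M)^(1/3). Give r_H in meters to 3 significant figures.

r_H ≈ a (m/3M)^(1/3)
    = (6.82 × 10⁹) × (1.39 × 10²³ / (3 × 2.79 × 10²⁷))^(1/3)
    = 1.74 × 10⁸ m

1.74 × 10⁸ m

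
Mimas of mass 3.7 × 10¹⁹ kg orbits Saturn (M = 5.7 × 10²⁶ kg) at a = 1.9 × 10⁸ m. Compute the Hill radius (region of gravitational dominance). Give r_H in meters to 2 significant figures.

r_H ≈ a (m/3M)^(1/3)
    = (1.9 × 10⁸) × (3.7 × 10¹⁹ / (3 × 5.7 × 10²⁶))^(1/3)
    = 5.3 × 10⁵ m

5.3 × 10⁵ m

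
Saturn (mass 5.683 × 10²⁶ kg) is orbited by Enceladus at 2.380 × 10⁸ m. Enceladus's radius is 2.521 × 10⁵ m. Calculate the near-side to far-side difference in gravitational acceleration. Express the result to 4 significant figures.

2.837 × 10⁻³ m/s²

The field gradient is 2GM/d³; across the full diameter 2r the difference is 4GMr/d³.
Δg = 4GMr/d³
   = 4 × (6.674 × 10⁻¹¹) × (5.683 × 10²⁶) × (2.521 × 10⁵) / (2.380 × 10⁸)³
   = 2.837 × 10⁻³ m/s²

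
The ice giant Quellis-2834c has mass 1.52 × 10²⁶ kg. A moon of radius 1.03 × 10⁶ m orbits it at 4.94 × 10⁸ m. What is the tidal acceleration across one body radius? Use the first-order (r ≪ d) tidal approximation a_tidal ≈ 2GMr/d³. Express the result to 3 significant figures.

1.73 × 10⁻⁴ m/s²

The tidal stretch is the gradient of GM/d² times the body's extent r, hence the 1/d³ dependence.
a_tidal = 2GMr/d³
        = 2 × (6.674 × 10⁻¹¹) × (1.52 × 10²⁶) × (1.03 × 10⁶) / (4.94 × 10⁸)³
        = 1.73 × 10⁻⁴ m/s²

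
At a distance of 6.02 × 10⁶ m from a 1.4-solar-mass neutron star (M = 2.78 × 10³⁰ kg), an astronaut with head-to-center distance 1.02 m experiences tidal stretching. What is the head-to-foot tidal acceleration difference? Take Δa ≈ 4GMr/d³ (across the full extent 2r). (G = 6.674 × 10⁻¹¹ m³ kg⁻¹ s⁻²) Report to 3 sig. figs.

3.47 m/s²

Δg = 4GMr/d³
   = 4 × (6.674 × 10⁻¹¹) × (2.78 × 10³⁰) × (1.02) / (6.02 × 10⁶)³
   = 3.47 m/s²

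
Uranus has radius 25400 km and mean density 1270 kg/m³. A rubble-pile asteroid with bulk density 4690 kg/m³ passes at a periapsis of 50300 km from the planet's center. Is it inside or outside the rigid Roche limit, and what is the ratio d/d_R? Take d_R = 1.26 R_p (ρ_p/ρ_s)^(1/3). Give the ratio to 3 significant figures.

outside; d/d_R ≈ 2.43

d_R = 1.26 × (25400 km) × (1270/4690)^(1/3) = 20710 km
d/d_R = (50300) / (20710) = 2.43
Since d/d_R > 1, the body is outside the Roche limit.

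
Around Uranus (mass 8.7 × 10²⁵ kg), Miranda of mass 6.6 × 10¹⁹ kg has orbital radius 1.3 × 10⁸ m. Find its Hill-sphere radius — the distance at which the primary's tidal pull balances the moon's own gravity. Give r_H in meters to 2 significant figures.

r_H ≈ a (m/3M)^(1/3)
    = (1.3 × 10⁸) × (6.6 × 10¹⁹ / (3 × 8.7 × 10²⁵))^(1/3)
    = 8.2 × 10⁵ m

8.2 × 10⁵ m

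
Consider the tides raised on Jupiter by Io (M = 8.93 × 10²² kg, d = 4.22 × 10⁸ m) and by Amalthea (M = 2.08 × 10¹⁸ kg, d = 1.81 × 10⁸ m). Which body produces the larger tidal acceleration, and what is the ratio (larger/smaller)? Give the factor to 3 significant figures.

The tide-raising term goes as M/d³ (the gradient of a 1/d² field).
Io: (8.93 × 10²²) / (4.22 × 10⁸)³ = 1.188 × 10⁻³
Amalthea: (2.08 × 10¹⁸) / (1.81 × 10⁸)³ = 3.508 × 10⁻⁷
Ratio (larger/smaller) = 3390

Io, by a factor of ≈ 3390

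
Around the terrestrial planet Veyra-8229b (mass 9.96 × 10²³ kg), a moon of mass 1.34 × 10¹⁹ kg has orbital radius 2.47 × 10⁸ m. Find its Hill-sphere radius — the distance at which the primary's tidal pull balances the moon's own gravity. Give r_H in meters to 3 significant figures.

4.07 × 10⁶ m

r_H ≈ a (m/3M)^(1/3)
    = (2.47 × 10⁸) × (1.34 × 10¹⁹ / (3 × 9.96 × 10²³))^(1/3)
    = 4.07 × 10⁶ m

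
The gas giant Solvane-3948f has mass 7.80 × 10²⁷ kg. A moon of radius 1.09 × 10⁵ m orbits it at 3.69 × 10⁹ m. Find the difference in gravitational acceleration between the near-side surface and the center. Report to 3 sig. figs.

2.26 × 10⁻⁶ m/s²

a_tidal = 2GMr/d³
        = 2 × (6.674 × 10⁻¹¹) × (7.80 × 10²⁷) × (1.09 × 10⁵) / (3.69 × 10⁹)³
        = 2.26 × 10⁻⁶ m/s²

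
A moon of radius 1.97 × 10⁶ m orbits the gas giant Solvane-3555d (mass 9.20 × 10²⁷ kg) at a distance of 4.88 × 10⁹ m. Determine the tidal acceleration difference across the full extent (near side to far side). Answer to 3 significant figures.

4.16 × 10⁻⁵ m/s²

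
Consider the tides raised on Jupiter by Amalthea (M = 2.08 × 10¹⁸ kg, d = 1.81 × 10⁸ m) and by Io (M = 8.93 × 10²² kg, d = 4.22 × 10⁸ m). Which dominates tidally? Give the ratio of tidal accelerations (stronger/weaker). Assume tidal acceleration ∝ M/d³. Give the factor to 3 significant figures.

Compare M/d³ for the two perturbers:
Amalthea: (2.08 × 10¹⁸) / (1.81 × 10⁸)³ = 3.508 × 10⁻⁷
Io: (8.93 × 10²²) / (4.22 × 10⁸)³ = 1.188 × 10⁻³
Ratio (larger/smaller) = 3390

Io, by a factor of ≈ 3390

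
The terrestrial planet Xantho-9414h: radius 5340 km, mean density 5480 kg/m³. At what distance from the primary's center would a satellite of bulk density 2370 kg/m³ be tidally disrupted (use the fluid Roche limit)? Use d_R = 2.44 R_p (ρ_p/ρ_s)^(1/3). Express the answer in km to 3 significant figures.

17200 km

d_R = 2.44 × 5340 km × (5480/2370)^(1/3)
    = 17200 km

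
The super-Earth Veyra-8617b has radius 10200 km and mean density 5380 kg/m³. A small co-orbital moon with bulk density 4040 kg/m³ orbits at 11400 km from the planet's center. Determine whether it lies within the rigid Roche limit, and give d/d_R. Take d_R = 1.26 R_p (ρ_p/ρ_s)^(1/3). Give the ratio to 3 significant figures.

d_R = 1.26 × (10200 km) × (5380/4040)^(1/3) = 14140 km
d/d_R = (11400) / (14140) = 0.806
Since d/d_R < 1, the body is inside the Roche limit.

inside; d/d_R ≈ 0.806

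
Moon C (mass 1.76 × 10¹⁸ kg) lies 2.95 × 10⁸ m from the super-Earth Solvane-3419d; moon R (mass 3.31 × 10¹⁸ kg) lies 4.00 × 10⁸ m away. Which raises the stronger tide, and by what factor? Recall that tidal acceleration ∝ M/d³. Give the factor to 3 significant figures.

The tide-raising term goes as M/d³ (the gradient of a 1/d² field).
Moon C: (1.76 × 10¹⁸) / (2.95 × 10⁸)³ = 6.856 × 10⁻⁸
Moon R: (3.31 × 10¹⁸) / (4.00 × 10⁸)³ = 5.172 × 10⁻⁸
Ratio (larger/smaller) = 1.33

Moon C, by a factor of ≈ 1.33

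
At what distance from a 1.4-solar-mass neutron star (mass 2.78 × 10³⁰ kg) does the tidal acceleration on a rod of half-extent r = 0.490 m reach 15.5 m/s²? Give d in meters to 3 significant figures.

2GMr/d³ = a_tidal  ⇒  d = (2GMr / a_tidal)^(1/3)
d = (2 × 6.674×10⁻¹¹ × (2.78 × 10³⁰) × (0.490) / (15.5))^(1/3)
  = 2.27 × 10⁶ m

2.27 × 10⁶ m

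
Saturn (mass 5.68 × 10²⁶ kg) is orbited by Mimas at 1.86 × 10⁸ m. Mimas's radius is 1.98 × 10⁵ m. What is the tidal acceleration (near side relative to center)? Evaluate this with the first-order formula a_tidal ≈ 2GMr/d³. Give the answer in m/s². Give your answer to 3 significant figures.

2.33 × 10⁻³ m/s²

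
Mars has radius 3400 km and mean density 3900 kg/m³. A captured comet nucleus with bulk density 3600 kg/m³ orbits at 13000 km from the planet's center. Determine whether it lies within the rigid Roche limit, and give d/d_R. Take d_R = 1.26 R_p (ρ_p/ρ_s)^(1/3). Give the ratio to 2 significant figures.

d_R = 1.26 × (3400 km) × (3900/3600)^(1/3) = 4400 km
d/d_R = (13000) / (4400) = 3.0
Since d/d_R > 1, the body is outside the Roche limit.

outside; d/d_R ≈ 3.0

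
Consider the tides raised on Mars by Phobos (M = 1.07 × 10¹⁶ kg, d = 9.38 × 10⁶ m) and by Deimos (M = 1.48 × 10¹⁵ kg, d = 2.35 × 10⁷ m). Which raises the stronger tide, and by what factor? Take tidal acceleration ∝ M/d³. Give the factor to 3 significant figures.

Phobos, by a factor of ≈ 114

Tidal acceleration ∝ M/d³, so compare M/d³ for each.
Phobos: (1.07 × 10¹⁶) / (9.38 × 10⁶)³ = 1.297 × 10⁻⁵
Deimos: (1.48 × 10¹⁵) / (2.35 × 10⁷)³ = 1.140 × 10⁻⁷
Ratio (larger/smaller) = 114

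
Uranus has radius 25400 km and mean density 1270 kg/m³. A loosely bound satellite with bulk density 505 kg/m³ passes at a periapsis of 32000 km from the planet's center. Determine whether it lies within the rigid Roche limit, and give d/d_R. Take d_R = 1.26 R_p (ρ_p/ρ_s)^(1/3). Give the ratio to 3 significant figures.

d_R = 1.26 × (25400 km) × (1270/505)^(1/3) = 43520 km
d/d_R = (32000) / (43520) = 0.735
Since d/d_R < 1, the body is inside the Roche limit.

inside; d/d_R ≈ 0.735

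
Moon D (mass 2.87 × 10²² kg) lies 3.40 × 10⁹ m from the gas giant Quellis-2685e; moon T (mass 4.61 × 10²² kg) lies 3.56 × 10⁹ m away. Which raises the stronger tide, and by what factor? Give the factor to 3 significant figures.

Tidal stretch scales as M/d³; compute that for each body.
Moon D: (2.87 × 10²²) / (3.40 × 10⁹)³ = 7.302 × 10⁻⁷
Moon T: (4.61 × 10²²) / (3.56 × 10⁹)³ = 1.022 × 10⁻⁶
Ratio (larger/smaller) = 1.40

Moon T, by a factor of ≈ 1.40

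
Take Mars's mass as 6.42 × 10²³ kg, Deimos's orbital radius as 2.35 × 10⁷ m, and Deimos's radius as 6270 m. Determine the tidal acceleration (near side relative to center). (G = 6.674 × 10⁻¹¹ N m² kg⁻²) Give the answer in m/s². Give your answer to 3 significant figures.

4.14 × 10⁻⁵ m/s²

Since r ≪ d, expand the inverse-square field across one radius to get the leading 2GMr/d³ term.
Δa = 2GMr/d³
   = 2 × (6.674 × 10⁻¹¹) × (6.42 × 10²³) × (6270) / (2.35 × 10⁷)³
   = 4.14 × 10⁻⁵ m/s²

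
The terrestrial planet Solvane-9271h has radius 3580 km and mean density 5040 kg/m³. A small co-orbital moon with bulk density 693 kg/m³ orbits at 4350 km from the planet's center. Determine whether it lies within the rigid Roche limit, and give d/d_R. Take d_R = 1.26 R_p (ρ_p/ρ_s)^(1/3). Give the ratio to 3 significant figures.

inside; d/d_R ≈ 0.498

d_R = 1.26 × (3580 km) × (5040/693)^(1/3) = 8739 km
d/d_R = (4350) / (8739) = 0.498
Since d/d_R < 1, the body is inside the Roche limit.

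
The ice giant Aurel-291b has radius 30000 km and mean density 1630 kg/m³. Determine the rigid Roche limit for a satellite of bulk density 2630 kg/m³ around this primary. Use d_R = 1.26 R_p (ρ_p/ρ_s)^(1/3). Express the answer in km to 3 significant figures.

32200 km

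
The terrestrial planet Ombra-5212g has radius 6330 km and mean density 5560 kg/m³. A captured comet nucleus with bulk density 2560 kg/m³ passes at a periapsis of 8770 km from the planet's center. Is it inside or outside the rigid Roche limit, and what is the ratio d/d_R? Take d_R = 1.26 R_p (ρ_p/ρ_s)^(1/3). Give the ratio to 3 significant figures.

inside; d/d_R ≈ 0.849

d_R = 1.26 × (6330 km) × (5560/2560)^(1/3) = 10330 km
d/d_R = (8770) / (10330) = 0.849
Since d/d_R < 1, the body is inside the Roche limit.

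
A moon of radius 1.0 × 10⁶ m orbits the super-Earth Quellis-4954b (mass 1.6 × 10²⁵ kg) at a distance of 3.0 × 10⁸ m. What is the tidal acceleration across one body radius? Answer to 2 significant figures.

7.9 × 10⁻⁵ m/s²

Δa = 2GMr/d³
   = 2 × (6.674 × 10⁻¹¹) × (1.6 × 10²⁵) × (1.0 × 10⁶) / (3.0 × 10⁸)³
   = 7.9 × 10⁻⁵ m/s²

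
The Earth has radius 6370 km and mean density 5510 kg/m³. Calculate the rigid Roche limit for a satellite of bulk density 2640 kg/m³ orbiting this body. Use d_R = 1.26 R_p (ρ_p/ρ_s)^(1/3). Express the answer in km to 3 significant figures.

10300 km

d_R = 1.26 × 6370 km × (5510/2640)^(1/3)
    = 10300 km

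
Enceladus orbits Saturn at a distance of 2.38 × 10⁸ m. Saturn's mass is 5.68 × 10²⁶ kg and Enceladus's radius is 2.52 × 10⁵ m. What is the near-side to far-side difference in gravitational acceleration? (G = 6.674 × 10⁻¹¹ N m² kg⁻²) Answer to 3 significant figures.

Differencing GM/(d−r)² and GM/(d+r)² to first order in r/d gives 4GMr/d³.
Δg = 4GMr/d³
   = 4 × (6.674 × 10⁻¹¹) × (5.68 × 10²⁶) × (2.52 × 10⁵) / (2.38 × 10⁸)³
   = 2.83 × 10⁻³ m/s²

2.83 × 10⁻³ m/s²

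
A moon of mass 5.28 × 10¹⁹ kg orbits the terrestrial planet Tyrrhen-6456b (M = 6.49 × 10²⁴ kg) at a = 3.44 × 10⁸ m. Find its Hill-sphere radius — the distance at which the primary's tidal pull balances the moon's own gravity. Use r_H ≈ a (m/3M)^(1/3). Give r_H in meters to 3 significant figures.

4.80 × 10⁶ m

r_H ≈ a (m/3M)^(1/3)
    = (3.44 × 10⁸) × (5.28 × 10¹⁹ / (3 × 6.49 × 10²⁴))^(1/3)
    = 4.80 × 10⁶ m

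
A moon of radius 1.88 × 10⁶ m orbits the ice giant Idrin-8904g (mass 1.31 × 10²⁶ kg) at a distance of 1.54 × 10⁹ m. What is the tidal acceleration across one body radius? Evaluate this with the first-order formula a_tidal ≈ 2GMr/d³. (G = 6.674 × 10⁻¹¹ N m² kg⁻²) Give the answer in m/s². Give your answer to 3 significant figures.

9.00 × 10⁻⁶ m/s²

Δa = 2GMr/d³
   = 2 × (6.674 × 10⁻¹¹) × (1.31 × 10²⁶) × (1.88 × 10⁶) / (1.54 × 10⁹)³
   = 9.00 × 10⁻⁶ m/s²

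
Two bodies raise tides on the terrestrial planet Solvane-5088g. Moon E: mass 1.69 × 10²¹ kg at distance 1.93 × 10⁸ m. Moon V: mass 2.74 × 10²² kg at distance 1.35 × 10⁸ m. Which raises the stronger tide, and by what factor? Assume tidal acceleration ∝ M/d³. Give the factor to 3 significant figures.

Moon V, by a factor of ≈ 47.4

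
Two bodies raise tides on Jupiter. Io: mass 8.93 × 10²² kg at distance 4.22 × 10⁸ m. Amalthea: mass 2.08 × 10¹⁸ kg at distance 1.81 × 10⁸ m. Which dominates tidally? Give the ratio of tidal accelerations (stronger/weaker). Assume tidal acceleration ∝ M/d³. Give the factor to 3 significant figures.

Tidal acceleration ∝ M/d³, so compare M/d³ for each.
Io: (8.93 × 10²²) / (4.22 × 10⁸)³ = 1.188 × 10⁻³
Amalthea: (2.08 × 10¹⁸) / (1.81 × 10⁸)³ = 3.508 × 10⁻⁷
Ratio (larger/smaller) = 3390

Io, by a factor of ≈ 3390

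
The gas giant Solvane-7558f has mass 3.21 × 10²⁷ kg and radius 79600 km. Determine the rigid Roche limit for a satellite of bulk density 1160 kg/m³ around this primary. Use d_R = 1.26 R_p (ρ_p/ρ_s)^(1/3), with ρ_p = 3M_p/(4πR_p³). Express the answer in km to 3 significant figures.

1.10 × 10⁵ km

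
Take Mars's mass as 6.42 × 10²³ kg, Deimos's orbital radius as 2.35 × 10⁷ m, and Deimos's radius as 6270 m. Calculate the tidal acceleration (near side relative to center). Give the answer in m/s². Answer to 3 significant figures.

The tidal stretch is the gradient of GM/d² times the body's extent r, hence the 1/d³ dependence.
a_tidal = 2GMr/d³
        = 2 × (6.674 × 10⁻¹¹) × (6.42 × 10²³) × (6270) / (2.35 × 10⁷)³
        = 4.14 × 10⁻⁵ m/s²

4.14 × 10⁻⁵ m/s²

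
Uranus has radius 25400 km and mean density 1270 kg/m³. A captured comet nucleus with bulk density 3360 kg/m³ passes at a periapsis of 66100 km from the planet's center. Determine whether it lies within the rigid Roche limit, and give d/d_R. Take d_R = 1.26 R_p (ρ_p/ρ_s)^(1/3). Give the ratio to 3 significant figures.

outside; d/d_R ≈ 2.86

d_R = 1.26 × (25400 km) × (1270/3360)^(1/3) = 23140 km
d/d_R = (66100) / (23140) = 2.86
Since d/d_R > 1, the body is outside the Roche limit.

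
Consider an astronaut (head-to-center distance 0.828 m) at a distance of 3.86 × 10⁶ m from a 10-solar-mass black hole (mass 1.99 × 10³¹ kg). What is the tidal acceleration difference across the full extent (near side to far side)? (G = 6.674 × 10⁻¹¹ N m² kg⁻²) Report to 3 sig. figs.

7.65 × 10¹ m/s²

Δa = 4GMr/d³
   = 4 × (6.674 × 10⁻¹¹) × (1.99 × 10³¹) × (0.828) / (3.86 × 10⁶)³
   = 7.65 × 10¹ m/s²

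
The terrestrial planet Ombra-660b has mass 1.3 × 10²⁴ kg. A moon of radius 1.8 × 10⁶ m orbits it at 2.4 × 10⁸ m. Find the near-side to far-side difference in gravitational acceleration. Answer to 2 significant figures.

4.5 × 10⁻⁵ m/s²

Δa = 4GMr/d³
   = 4 × (6.674 × 10⁻¹¹) × (1.3 × 10²⁴) × (1.8 × 10⁶) / (2.4 × 10⁸)³
   = 4.5 × 10⁻⁵ m/s²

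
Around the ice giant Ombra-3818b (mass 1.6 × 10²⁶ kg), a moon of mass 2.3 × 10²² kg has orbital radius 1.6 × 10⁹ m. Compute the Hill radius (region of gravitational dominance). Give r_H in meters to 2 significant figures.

5.8 × 10⁷ m

r_H ≈ a (m/3M)^(1/3)
    = (1.6 × 10⁹) × (2.3 × 10²² / (3 × 1.6 × 10²⁶))^(1/3)
    = 5.8 × 10⁷ m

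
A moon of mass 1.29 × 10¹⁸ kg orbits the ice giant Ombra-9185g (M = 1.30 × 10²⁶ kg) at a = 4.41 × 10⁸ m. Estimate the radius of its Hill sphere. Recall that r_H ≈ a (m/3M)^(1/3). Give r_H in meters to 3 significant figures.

6.57 × 10⁵ m

r_H ≈ a (m/3M)^(1/3)
    = (4.41 × 10⁸) × (1.29 × 10¹⁸ / (3 × 1.30 × 10²⁶))^(1/3)
    = 6.57 × 10⁵ m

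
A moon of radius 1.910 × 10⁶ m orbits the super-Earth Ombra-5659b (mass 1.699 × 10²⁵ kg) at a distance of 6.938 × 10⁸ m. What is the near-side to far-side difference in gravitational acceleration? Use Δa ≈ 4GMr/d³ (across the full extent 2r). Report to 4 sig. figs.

Δg = 4GMr/d³
   = 4 × (6.674 × 10⁻¹¹) × (1.699 × 10²⁵) × (1.910 × 10⁶) / (6.938 × 10⁸)³
   = 2.594 × 10⁻⁵ m/s²

2.594 × 10⁻⁵ m/s²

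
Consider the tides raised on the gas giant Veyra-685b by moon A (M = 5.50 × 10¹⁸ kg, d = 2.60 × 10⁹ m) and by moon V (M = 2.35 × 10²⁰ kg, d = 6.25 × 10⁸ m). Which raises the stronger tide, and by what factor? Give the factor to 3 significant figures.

Compare M/d³ for the two perturbers:
Moon A: (5.50 × 10¹⁸) / (2.60 × 10⁹)³ = 3.129 × 10⁻¹⁰
Moon V: (2.35 × 10²⁰) / (6.25 × 10⁸)³ = 9.626 × 10⁻⁷
Ratio (larger/smaller) = 3080

Moon V, by a factor of ≈ 3080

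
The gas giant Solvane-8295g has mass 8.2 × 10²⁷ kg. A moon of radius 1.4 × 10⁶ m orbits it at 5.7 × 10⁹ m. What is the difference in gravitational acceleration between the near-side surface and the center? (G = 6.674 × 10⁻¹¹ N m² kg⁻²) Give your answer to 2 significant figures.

8.3 × 10⁻⁶ m/s²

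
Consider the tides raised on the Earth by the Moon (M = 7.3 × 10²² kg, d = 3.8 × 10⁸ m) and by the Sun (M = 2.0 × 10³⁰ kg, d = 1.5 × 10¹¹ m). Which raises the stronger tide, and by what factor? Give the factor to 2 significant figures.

Tidal acceleration ∝ M/d³, so compare M/d³ for each.
The Moon: (7.3 × 10²²) / (3.8 × 10⁸)³ = 1.330 × 10⁻³
The Sun: (2.0 × 10³⁰) / (1.5 × 10¹¹)³ = 5.926 × 10⁻⁴
Ratio (larger/smaller) = 2.2

The Moon, by a factor of ≈ 2.2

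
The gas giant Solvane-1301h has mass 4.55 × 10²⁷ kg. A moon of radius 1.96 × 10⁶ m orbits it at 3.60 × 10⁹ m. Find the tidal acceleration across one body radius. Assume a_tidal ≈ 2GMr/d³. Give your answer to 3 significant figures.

2.55 × 10⁻⁵ m/s²

Since r ≪ d, expand the inverse-square field across one radius to get the leading 2GMr/d³ term.
Δa = 2GMr/d³
   = 2 × (6.674 × 10⁻¹¹) × (4.55 × 10²⁷) × (1.96 × 10⁶) / (3.60 × 10⁹)³
   = 2.55 × 10⁻⁵ m/s²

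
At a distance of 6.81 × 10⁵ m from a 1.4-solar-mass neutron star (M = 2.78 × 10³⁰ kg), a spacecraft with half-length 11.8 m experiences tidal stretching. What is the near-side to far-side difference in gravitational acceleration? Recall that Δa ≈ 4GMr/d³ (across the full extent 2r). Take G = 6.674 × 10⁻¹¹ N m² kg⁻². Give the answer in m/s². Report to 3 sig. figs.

2.77 × 10⁴ m/s²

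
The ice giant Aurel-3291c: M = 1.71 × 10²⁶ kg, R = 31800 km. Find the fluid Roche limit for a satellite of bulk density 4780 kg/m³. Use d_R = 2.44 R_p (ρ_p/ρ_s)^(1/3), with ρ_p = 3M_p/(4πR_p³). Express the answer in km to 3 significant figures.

ρ_p = 3M_p/(4πR_p³) = 3 × (1.71 × 10²⁶) / (4π × (3.18 × 10⁷ m)³) = 1270 kg/m³
d_R = 2.44 × 31800 km × (1270/4780)^(1/3)
    = 49900 km

49900 km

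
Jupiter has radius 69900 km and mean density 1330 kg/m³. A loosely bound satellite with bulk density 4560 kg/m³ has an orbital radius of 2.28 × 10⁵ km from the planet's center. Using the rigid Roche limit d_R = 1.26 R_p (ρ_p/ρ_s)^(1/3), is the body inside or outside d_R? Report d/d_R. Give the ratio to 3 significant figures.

outside; d/d_R ≈ 3.90

d_R = 1.26 × (69900 km) × (1330/4560)^(1/3) = 58410 km
d/d_R = (2.28 × 10⁵) / (58410) = 3.90
Since d/d_R > 1, the body is outside the Roche limit.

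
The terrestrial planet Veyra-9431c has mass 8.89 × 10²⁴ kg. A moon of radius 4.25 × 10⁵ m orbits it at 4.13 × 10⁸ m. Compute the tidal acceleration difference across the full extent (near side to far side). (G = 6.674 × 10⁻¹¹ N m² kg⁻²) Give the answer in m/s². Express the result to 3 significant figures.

Differencing GM/(d−r)² and GM/(d+r)² to first order in r/d gives 4GMr/d³.
Δa = 4GMr/d³
   = 4 × (6.674 × 10⁻¹¹) × (8.89 × 10²⁴) × (4.25 × 10⁵) / (4.13 × 10⁸)³
   = 1.43 × 10⁻⁵ m/s²

1.43 × 10⁻⁵ m/s²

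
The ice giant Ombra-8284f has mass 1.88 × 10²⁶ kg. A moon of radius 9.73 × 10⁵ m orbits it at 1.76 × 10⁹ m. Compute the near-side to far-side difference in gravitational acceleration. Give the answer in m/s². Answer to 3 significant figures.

8.96 × 10⁻⁶ m/s²

Δa = 4GMr/d³
   = 4 × (6.674 × 10⁻¹¹) × (1.88 × 10²⁶) × (9.73 × 10⁵) / (1.76 × 10⁹)³
   = 8.96 × 10⁻⁶ m/s²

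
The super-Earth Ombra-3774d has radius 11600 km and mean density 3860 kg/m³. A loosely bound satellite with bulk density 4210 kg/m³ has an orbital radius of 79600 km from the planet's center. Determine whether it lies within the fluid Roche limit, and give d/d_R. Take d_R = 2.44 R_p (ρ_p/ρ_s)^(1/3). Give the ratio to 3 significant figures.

d_R = 2.44 × (11600 km) × (3860/4210)^(1/3) = 27500 km
d/d_R = (79600) / (27500) = 2.89
Since d/d_R > 1, the body is outside the Roche limit.

outside; d/d_R ≈ 2.89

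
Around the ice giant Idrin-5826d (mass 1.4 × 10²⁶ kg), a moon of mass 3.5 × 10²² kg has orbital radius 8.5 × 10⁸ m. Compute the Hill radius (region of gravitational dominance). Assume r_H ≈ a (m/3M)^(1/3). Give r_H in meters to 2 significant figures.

r_H ≈ a (m/3M)^(1/3)
    = (8.5 × 10⁸) × (3.5 × 10²² / (3 × 1.4 × 10²⁶))^(1/3)
    = 3.7 × 10⁷ m

3.7 × 10⁷ m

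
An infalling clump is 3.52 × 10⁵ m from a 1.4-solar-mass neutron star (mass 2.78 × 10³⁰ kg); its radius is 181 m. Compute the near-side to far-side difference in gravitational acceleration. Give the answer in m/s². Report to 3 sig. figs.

3.08 × 10⁶ m/s²

Δa = 4GMr/d³
   = 4 × (6.674 × 10⁻¹¹) × (2.78 × 10³⁰) × (181) / (3.52 × 10⁵)³
   = 3.08 × 10⁶ m/s²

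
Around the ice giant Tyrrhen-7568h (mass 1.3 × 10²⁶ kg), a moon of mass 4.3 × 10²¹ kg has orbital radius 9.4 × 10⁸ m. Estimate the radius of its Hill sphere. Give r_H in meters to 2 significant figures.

2.1 × 10⁷ m

r_H ≈ a (m/3M)^(1/3)
    = (9.4 × 10⁸) × (4.3 × 10²¹ / (3 × 1.3 × 10²⁶))^(1/3)
    = 2.1 × 10⁷ m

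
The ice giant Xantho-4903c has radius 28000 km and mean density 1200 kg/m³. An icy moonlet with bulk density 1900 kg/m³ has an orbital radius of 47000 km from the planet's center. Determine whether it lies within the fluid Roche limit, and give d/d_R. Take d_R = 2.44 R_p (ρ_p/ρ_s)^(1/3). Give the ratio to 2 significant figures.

d_R = 2.44 × (28000 km) × (1200/1900)^(1/3) = 58620 km
d/d_R = (47000) / (58620) = 0.80
Since d/d_R < 1, the body is inside the Roche limit.

inside; d/d_R ≈ 0.80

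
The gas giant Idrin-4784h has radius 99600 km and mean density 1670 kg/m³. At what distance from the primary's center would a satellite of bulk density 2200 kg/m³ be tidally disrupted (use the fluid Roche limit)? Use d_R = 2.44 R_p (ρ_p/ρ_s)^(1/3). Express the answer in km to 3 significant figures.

2.22 × 10⁵ km

d_R = 2.44 × 99600 km × (1670/2200)^(1/3)
    = 2.22 × 10⁵ km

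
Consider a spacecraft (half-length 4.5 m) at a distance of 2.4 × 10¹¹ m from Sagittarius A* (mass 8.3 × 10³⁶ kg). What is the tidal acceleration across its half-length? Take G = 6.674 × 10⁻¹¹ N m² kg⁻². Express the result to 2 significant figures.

3.6 × 10⁻⁷ m/s²

Δa = 2GMr/d³
   = 2 × (6.674 × 10⁻¹¹) × (8.3 × 10³⁶) × (4.5) / (2.4 × 10¹¹)³
   = 3.6 × 10⁻⁷ m/s²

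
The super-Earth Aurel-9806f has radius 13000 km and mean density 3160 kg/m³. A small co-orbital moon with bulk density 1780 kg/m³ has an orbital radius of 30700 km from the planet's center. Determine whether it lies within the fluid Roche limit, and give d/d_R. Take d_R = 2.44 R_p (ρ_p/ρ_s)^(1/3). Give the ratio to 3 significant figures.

inside; d/d_R ≈ 0.799

d_R = 2.44 × (13000 km) × (3160/1780)^(1/3) = 38410 km
d/d_R = (30700) / (38410) = 0.799
Since d/d_R < 1, the body is inside the Roche limit.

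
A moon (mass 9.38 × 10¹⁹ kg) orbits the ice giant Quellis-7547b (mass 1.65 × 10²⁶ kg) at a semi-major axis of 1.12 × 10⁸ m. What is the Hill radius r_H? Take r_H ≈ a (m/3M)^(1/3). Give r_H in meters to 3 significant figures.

6.43 × 10⁵ m

r_H ≈ a (m/3M)^(1/3)
    = (1.12 × 10⁸) × (9.38 × 10¹⁹ / (3 × 1.65 × 10²⁶))^(1/3)
    = 6.43 × 10⁵ m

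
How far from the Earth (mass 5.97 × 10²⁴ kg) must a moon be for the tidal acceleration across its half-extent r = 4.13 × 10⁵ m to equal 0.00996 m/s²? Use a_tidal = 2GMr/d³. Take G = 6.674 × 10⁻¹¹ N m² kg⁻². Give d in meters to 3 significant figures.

3.21 × 10⁷ m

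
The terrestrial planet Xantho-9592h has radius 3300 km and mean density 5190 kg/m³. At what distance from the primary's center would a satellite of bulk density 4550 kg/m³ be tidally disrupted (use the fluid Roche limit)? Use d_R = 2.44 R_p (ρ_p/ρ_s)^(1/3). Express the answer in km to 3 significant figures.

d_R = 2.44 × 3300 km × (5190/4550)^(1/3)
    = 8410 km

8410 km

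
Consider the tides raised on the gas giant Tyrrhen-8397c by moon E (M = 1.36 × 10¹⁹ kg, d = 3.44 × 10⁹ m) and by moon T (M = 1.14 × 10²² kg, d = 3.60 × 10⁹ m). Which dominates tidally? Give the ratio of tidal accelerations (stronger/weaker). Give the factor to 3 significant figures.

Tidal acceleration ∝ M/d³, so compare M/d³ for each.
Moon E: (1.36 × 10¹⁹) / (3.44 × 10⁹)³ = 3.341 × 10⁻¹⁰
Moon T: (1.14 × 10²²) / (3.60 × 10⁹)³ = 2.443 × 10⁻⁷
Ratio (larger/smaller) = 731

Moon T, by a factor of ≈ 731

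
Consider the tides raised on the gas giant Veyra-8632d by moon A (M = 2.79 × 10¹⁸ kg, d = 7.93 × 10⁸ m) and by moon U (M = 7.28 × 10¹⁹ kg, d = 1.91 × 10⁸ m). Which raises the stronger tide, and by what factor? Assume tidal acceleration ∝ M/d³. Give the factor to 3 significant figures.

Tidal acceleration ∝ M/d³, so compare M/d³ for each.
Moon A: (2.79 × 10¹⁸) / (7.93 × 10⁸)³ = 5.595 × 10⁻⁹
Moon U: (7.28 × 10¹⁹) / (1.91 × 10⁸)³ = 1.045 × 10⁻⁵
Ratio (larger/smaller) = 1870

Moon U, by a factor of ≈ 1870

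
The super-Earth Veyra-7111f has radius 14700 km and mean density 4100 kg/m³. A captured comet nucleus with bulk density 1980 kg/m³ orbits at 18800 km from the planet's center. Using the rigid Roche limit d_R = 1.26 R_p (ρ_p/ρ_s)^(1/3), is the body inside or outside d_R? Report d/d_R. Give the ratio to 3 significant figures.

inside; d/d_R ≈ 0.796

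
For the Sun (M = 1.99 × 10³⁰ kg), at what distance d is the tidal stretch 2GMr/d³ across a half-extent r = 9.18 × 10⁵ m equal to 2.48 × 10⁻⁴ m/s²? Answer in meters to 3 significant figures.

2GMr/d³ = a_tidal  ⇒  d = (2GMr / a_tidal)^(1/3)
d = (2 × 6.674×10⁻¹¹ × (1.99 × 10³⁰) × (9.18 × 10⁵) / (2.48 × 10⁻⁴))^(1/3)
  = 9.94 × 10⁹ m

9.94 × 10⁹ m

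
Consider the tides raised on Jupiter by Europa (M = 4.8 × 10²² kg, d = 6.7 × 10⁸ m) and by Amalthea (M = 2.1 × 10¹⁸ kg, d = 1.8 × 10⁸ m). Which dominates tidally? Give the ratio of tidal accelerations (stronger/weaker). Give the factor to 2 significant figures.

The tide-raising term goes as M/d³ (the gradient of a 1/d² field).
Europa: (4.8 × 10²²) / (6.7 × 10⁸)³ = 1.596 × 10⁻⁴
Amalthea: (2.1 × 10¹⁸) / (1.8 × 10⁸)³ = 3.601 × 10⁻⁷
Ratio (larger/smaller) = 440

Europa, by a factor of ≈ 440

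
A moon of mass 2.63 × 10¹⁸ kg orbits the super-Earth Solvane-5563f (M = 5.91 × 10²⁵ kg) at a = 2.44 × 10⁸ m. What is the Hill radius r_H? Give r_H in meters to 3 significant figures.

6.00 × 10⁵ m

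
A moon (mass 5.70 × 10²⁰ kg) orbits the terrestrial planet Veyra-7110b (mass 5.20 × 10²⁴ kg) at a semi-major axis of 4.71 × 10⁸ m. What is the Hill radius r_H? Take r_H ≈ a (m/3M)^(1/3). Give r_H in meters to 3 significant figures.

r_H ≈ a (m/3M)^(1/3)
    = (4.71 × 10⁸) × (5.70 × 10²⁰ / (3 × 5.20 × 10²⁴))^(1/3)
    = 1.56 × 10⁷ m

1.56 × 10⁷ m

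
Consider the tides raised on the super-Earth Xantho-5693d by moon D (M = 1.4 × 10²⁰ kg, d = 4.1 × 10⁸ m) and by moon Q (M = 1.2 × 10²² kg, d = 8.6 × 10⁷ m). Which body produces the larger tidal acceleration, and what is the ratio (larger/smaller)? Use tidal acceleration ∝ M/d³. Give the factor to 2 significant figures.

Moon Q, by a factor of ≈ 9300

Tidal acceleration ∝ M/d³, so compare M/d³ for each.
Moon D: (1.4 × 10²⁰) / (4.1 × 10⁸)³ = 2.031 × 10⁻⁶
Moon Q: (1.2 × 10²²) / (8.6 × 10⁷)³ = 1.887 × 10⁻²
Ratio (larger/smaller) = 9300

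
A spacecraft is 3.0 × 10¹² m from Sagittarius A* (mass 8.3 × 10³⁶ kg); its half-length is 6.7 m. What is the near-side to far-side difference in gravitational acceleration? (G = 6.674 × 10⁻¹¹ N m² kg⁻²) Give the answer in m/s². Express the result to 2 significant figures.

5.5 × 10⁻¹⁰ m/s²

Δg = 4GMr/d³
   = 4 × (6.674 × 10⁻¹¹) × (8.3 × 10³⁶) × (6.7) / (3.0 × 10¹²)³
   = 5.5 × 10⁻¹⁰ m/s²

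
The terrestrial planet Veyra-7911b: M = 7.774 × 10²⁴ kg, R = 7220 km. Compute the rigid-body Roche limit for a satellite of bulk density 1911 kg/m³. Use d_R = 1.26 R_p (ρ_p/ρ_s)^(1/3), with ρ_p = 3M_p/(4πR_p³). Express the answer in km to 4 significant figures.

12480 km

ρ_p = 3M_p/(4πR_p³) = 3 × (7.774 × 10²⁴) / (4π × (7.220 × 10⁶ m)³) = 4931 kg/m³
d_R = 1.26 × 7220 km × (4931/1911)^(1/3)
    = 12480 km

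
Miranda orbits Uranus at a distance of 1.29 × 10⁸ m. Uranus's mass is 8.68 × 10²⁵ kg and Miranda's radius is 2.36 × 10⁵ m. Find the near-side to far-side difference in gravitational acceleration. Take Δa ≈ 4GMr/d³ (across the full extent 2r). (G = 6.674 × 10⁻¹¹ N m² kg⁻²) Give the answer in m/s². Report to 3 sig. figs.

2.55 × 10⁻³ m/s²

Differencing GM/(d−r)² and GM/(d+r)² to first order in r/d gives 4GMr/d³.
Δa = 4GMr/d³
   = 4 × (6.674 × 10⁻¹¹) × (8.68 × 10²⁵) × (2.36 × 10⁵) / (1.29 × 10⁸)³
   = 2.55 × 10⁻³ m/s²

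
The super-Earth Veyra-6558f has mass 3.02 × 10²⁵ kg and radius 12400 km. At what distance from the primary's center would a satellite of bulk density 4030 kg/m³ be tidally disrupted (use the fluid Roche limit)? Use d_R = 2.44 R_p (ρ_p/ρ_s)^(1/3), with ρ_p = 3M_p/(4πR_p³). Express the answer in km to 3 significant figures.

29600 km

ρ_p = 3M_p/(4πR_p³) = 3 × (3.02 × 10²⁵) / (4π × (1.24 × 10⁷ m)³) = 3780 kg/m³
d_R = 2.44 × 12400 km × (3780/4030)^(1/3)
    = 29600 km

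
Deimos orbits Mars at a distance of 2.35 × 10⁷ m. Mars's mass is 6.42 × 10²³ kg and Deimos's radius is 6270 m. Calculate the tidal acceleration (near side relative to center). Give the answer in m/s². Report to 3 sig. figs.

Differencing GM/(d−r)² and GM/d² to first order in r/d gives 2GMr/d³.
Δg = 2GMr/d³
   = 2 × (6.674 × 10⁻¹¹) × (6.42 × 10²³) × (6270) / (2.35 × 10⁷)³
   = 4.14 × 10⁻⁵ m/s²

4.14 × 10⁻⁵ m/s²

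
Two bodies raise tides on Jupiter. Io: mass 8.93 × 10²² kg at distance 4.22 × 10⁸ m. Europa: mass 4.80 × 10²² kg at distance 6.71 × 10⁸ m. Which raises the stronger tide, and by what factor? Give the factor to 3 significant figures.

Io, by a factor of ≈ 7.48

Tidal stretch scales as M/d³; compute that for each body.
Io: (8.93 × 10²²) / (4.22 × 10⁸)³ = 1.188 × 10⁻³
Europa: (4.80 × 10²²) / (6.71 × 10⁸)³ = 1.589 × 10⁻⁴
Ratio (larger/smaller) = 7.48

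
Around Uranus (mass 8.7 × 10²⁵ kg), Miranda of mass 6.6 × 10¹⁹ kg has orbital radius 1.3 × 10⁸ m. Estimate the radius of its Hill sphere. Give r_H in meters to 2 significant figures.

8.2 × 10⁵ m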